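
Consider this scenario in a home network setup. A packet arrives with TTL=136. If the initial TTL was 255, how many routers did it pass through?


Given: initial TTL = 255, received TTL = 136
Hops = initial TTL - received TTL
Hops = 255 - 136 = 119

119


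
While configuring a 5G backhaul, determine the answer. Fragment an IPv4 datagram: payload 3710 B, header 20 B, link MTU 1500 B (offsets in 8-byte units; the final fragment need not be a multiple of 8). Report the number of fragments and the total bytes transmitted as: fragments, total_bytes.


Max data per non-final fragment = floor((MTU - header)/8)*8 = floor((1500 - 20)/8)*8 = floor(1480/8)*8 = 1480 B
Final fragment needs no 8-byte alignment: it can carry up to MTU - header = 1480 B
Non-final fragments needed = ceil((payload - 1480) / 1480) = ceil(2230/1480) = ceil(1.5068) = 2
Number of fragments = 2 + 1 = 3
Fragment sizes (data): 2 * 1480 B + 750 B (last, 750 <= 1480 OK)
Total bytes sent = payload + n_frags * header = 3710 + 3*20 = 3710 + 60 = 3770 B

3, 3770


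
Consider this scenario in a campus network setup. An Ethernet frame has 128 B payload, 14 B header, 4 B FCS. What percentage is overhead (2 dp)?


Given: payload = 128 B, header = 14 B, trailer = 4 B
Overhead bytes = header + trailer = 14 + 4 = 18
Total frame = payload + overhead = 128 + 18 = 146
Overhead % = 18 / 146 * 100 = 12.3288% -> 12.33% (2 dp)

12.33


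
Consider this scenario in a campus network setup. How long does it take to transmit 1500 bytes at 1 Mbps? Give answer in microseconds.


Given: packet = 1500 bytes, bandwidth = 1 Mbps
Packet in bits = 1500 * 8 = 12000 bits
Bandwidth = 1 * 10^6 = 1000000 bps
Time = 12000 / 1000000 seconds
Time in us = 12000 * 10^6 / 1000000 = 12000

12000


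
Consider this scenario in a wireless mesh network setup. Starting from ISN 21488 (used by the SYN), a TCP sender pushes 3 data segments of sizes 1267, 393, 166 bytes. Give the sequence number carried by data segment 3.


The SYN occupies sequence number ISN = 21488, so the first data byte is ISN + 1 = 21489.
SEQ of data segment i = (ISN + 1) + sum of payload sizes of segments 1..i-1.
Segment 1: SEQ = 21489, payload = 1267 bytes
Segment 2: SEQ = 22756, payload = 393 bytes
Segment 3: SEQ = 23149, payload = 166 bytes
SEQ of segment 3 = 21489 + 1267 + 393 = 23149

23149


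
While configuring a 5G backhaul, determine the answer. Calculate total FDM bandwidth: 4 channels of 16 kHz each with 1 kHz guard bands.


Given: 4 channels, 16 kHz each, guard = 1 kHz
Channel bandwidth = 4 * 16 = 64 kHz
Guard bands = 3 gaps * 1 kHz = 3 kHz
Total = 64 + 3 = 67 kHz

67


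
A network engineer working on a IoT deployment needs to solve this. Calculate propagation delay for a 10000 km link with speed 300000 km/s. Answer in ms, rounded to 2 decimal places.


Given: distance = 10000 km, speed = 300000 km/s
Delay = distance / speed = 10000 / 300000 seconds
Delay in ms = 10000 * 1000 / 300000
Delay = 33.3333 ms
Rounded to 2 dp = 33.33 ms

33.33


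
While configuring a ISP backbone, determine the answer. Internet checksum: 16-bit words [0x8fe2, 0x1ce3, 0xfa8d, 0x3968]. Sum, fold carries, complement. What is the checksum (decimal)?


Given words: [0x8fe2, 0x1ce3, 0xfa8d, 0x3968]
Step 1: Sum all words
Raw sum = 36834 + 7395 + 64141 + 14696 = 123066
Step 2: Fold carry: (57530 + 1) = 57531
One's complement = ~57531 & 0xFFFF = 8004

8004


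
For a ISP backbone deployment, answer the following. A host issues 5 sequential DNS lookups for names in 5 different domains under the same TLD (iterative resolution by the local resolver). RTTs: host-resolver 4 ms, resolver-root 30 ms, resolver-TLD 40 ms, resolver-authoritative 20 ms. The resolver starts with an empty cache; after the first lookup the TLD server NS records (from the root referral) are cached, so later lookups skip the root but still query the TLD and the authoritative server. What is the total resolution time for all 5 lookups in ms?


Lookup 1 (cold cache): local + root + TLD + auth = 4 + 30 + 40 + 20 = 94 ms
Lookups 2..5 (TLD NS cached -> skip root; new domain -> still ask TLD and auth): local + TLD + auth = 4 + 40 + 20 = 64 ms each
Remaining 4 lookups: 4 * 64 = 256 ms
Total = 94 + 256 = 350 ms

350


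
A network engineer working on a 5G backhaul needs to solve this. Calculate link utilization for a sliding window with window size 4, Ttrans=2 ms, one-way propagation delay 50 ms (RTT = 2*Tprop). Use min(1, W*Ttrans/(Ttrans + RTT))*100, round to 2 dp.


Given: W = 4, Ttrans = 2 ms, RTT = 100 ms (= 2 * Tprop, Tprop = 50 ms)
Cycle time = Ttrans + RTT = 2 + 100 = 102 ms (first packet sent until its ACK returns)
W * Ttrans = 4 * 2 = 8 ms of sending per cycle
W * Ttrans / (Ttrans + RTT) = 8 / 102 = 0.078431
U = min(1, 0.078431) = 0.078431
U% = 7.84%

7.84


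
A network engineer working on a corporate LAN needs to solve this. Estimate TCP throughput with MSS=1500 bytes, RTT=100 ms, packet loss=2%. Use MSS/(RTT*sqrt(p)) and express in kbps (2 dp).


Given: MSS = 1500 bytes, RTT = 100 ms, loss = 2%
RTT in seconds = 100 / 1000 = 0.1
Loss rate = 2% = 0.02
sqrt(loss) = sqrt(0.02) = 0.141421356237
Throughput (bytes/s) = 1500 / (0.1 * 0.141421356237) = 106066.0172
Throughput (kbps) = 106066.0172 * 8 / 1000 = 848.528137 -> 848.53 kbps (2 dp)

848.53


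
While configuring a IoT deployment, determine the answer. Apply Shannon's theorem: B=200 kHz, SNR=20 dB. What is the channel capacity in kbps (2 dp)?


Given: B = 200 kHz, SNR = 20 dB
SNR linear = 10^(20/10) = 100
1 + SNR = 101
log2(101) = 6.6582114828
C = 200 * 1000 * 6.6582114828 = 1331642.2966 bps
C = 1331.642297 kbps -> 1331.64 kbps (2 dp)

1331.64


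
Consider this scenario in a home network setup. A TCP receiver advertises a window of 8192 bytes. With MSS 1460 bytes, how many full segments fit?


Given: RWND = 8192 bytes, MSS = 1460 bytes
Full segments = floor(RWND / MSS)
Full segments = floor(8192 / 1460)
Full segments = floor(5.611) = 5

5


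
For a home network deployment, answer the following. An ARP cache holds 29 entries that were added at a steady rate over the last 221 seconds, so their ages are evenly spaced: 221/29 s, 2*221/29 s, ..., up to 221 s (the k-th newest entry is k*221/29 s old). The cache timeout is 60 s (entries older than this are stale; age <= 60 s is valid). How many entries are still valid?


Ages are k * 221/29 s for k = 1..29 (spacing = 7.6207 s).
Entry k is valid iff k * 221/29 <= 60 iff k <= 29 * 60 / 221 = 7.8733
n_valid = floor(7.8733) = 7
(n_stale = 29 - 7 = 22)

7


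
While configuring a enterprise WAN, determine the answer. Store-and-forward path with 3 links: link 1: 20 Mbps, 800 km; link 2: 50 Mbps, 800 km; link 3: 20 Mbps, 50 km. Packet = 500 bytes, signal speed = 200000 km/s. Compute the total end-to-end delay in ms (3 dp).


Packet = 500 bytes = 4000 bits. Store-and-forward: sum (t_trans + t_prop) per link.
Link 1: t_trans = 4000/(20*10^6) s = 0.2000 ms; t_prop = 800/200000 s = 4.0000 ms; subtotal = 4.2000 ms
Link 2: t_trans = 4000/(50*10^6) s = 0.0800 ms; t_prop = 800/200000 s = 4.0000 ms; subtotal = 4.0800 ms
Link 3: t_trans = 4000/(20*10^6) s = 0.2000 ms; t_prop = 50/200000 s = 0.2500 ms; subtotal = 0.4500 ms
End-to-end = 4.2000 + 4.0800 + 0.4500 = 8.7300 ms -> 8.730 ms (3 dp)

8.730


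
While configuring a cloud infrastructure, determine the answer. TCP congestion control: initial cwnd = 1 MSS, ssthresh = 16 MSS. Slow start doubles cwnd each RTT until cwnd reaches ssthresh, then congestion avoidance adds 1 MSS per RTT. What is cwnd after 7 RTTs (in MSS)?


RTT 0: cwnd = 1 MSS (initial)
RTT 1: cwnd = 2 MSS (slow start, doubled)
RTT 2: cwnd = 4 MSS (slow start, doubled)
RTT 3: cwnd = 8 MSS (slow start, doubled)
RTT 4: cwnd = 16 MSS (slow start, doubled)
RTT 5: cwnd = 17 MSS (congestion avoidance, +1)
RTT 6: cwnd = 18 MSS (congestion avoidance, +1)
RTT 7: cwnd = 19 MSS (congestion avoidance, +1)

19


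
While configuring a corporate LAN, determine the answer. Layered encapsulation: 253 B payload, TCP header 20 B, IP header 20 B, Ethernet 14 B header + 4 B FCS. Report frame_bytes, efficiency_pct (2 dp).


TCP segment = 253 + 20 = 273 B
IP packet = 273 + 20 = 293 B
Ethernet frame = 293 + 14 + 4 = 311 B
Efficiency = app / frame = 253 / 311 = 0.813505 = 81.3505% -> 81.35% (2 dp)

311, 81.35


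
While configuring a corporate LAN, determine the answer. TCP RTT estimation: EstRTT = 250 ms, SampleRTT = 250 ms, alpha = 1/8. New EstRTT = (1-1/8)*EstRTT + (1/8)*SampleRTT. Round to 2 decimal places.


Given: EstRTT = 250 ms, SampleRTT = 250 ms, alpha = 1/8
New EstRTT = (1 - alpha) * EstRTT + alpha * SampleRTT
(7/8) * 250 = 218.75
(1/8) * 250 = 31.25
New EstRTT = 218.75 + 31.25 = 250 ms -> 250.00 ms (2 dp)

250.00


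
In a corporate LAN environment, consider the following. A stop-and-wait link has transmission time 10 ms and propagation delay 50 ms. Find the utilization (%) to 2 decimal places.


Given: Ttrans = 10 ms, Tprop = 50 ms
RTT = 2 * Tprop = 2 * 50 = 100 ms
U = Ttrans / (Ttrans + RTT)
U = 10 / (10 + 100)
U = 10 / 110 = 0.090909
U% = 9.09%

9.09


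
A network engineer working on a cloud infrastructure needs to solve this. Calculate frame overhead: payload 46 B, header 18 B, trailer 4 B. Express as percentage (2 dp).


Given: payload = 46 B, header = 18 B, trailer = 4 B
Overhead bytes = header + trailer = 18 + 4 = 22
Total frame = payload + overhead = 46 + 22 = 68
Overhead % = 22 / 68 * 100 = 32.3529% -> 32.35% (2 dp)

32.35


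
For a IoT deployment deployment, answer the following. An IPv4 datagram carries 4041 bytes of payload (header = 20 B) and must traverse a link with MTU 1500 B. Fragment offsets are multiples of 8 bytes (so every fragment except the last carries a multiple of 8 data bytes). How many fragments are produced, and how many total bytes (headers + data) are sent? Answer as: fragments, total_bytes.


Max data per non-final fragment = floor((MTU - header)/8)*8 = floor((1500 - 20)/8)*8 = floor(1480/8)*8 = 1480 B
Final fragment needs no 8-byte alignment: it can carry up to MTU - header = 1480 B
Non-final fragments needed = ceil((payload - 1480) / 1480) = ceil(2561/1480) = ceil(1.7304) = 2
Number of fragments = 2 + 1 = 3
Fragment sizes (data): 2 * 1480 B + 1081 B (last, 1081 <= 1480 OK)
Total bytes sent = payload + n_frags * header = 4041 + 3*20 = 4041 + 60 = 4101 B

3, 4101


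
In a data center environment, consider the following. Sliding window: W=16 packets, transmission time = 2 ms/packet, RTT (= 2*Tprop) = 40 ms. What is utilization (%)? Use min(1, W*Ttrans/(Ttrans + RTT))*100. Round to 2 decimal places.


Given: W = 16, Ttrans = 2 ms, RTT = 40 ms (= 2 * Tprop, Tprop = 20 ms)
Cycle time = Ttrans + RTT = 2 + 40 = 42 ms (first packet sent until its ACK returns)
W * Ttrans = 16 * 2 = 32 ms of sending per cycle
W * Ttrans / (Ttrans + RTT) = 32 / 42 = 0.761905
U = min(1, 0.761905) = 0.761905
U% = 76.19%

76.19


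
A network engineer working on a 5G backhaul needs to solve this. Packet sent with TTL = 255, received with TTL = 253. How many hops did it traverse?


Given: initial TTL = 255, received TTL = 253
Hops = initial TTL - received TTL
Hops = 255 - 253 = 2

2


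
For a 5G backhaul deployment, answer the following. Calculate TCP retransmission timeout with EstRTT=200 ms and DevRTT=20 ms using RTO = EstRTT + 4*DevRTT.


Given: EstRTT = 200 ms, DevRTT = 20 ms
Timeout = EstRTT + 4 * DevRTT
4 * DevRTT = 4 * 20 = 80
Timeout = 200 + 80 = 280 ms

280


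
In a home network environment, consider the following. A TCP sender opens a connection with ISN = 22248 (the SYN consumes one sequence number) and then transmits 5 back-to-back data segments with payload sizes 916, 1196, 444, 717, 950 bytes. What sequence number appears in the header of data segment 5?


The SYN occupies sequence number ISN = 22248, so the first data byte is ISN + 1 = 22249.
SEQ of data segment i = (ISN + 1) + sum of payload sizes of segments 1..i-1.
Segment 1: SEQ = 22249, payload = 916 bytes
Segment 2: SEQ = 23165, payload = 1196 bytes
Segment 3: SEQ = 24361, payload = 444 bytes
Segment 4: SEQ = 24805, payload = 717 bytes
Segment 5: SEQ = 25522, payload = 950 bytes
SEQ of segment 5 = 22249 + 916 + 1196 + 444 + 717 = 25522

25522


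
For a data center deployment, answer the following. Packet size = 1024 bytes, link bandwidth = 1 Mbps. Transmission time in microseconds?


Given: packet = 1024 bytes, bandwidth = 1 Mbps
Packet in bits = 1024 * 8 = 8192 bits
Bandwidth = 1 * 10^6 = 1000000 bps
Time = 8192 / 1000000 seconds
Time in us = 8192 * 10^6 / 1000000 = 8192

8192


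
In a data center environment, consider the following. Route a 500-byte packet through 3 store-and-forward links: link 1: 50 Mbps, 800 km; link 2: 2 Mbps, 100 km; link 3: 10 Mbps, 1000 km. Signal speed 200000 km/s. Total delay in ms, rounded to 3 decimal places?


Packet = 500 bytes = 4000 bits. Store-and-forward: sum (t_trans + t_prop) per link.
Link 1: t_trans = 4000/(50*10^6) s = 0.0800 ms; t_prop = 800/200000 s = 4.0000 ms; subtotal = 4.0800 ms
Link 2: t_trans = 4000/(2*10^6) s = 2.0000 ms; t_prop = 100/200000 s = 0.5000 ms; subtotal = 2.5000 ms
Link 3: t_trans = 4000/(10*10^6) s = 0.4000 ms; t_prop = 1000/200000 s = 5.0000 ms; subtotal = 5.4000 ms
End-to-end = 4.0800 + 2.5000 + 5.4000 = 11.9800 ms -> 11.980 ms (3 dp)

11.980


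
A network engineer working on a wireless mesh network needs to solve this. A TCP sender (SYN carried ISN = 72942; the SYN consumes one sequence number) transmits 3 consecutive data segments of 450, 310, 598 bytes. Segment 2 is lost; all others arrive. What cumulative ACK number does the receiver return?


SYN uses sequence number 72942; first data byte = ISN + 1 = 72943.
Segment 1: SEQ = 72943, len = 450 B, covers [72943, 73392]
Segment 2: SEQ = 73393, len = 310 B, covers [73393, 73702] [LOST]
Segment 3: SEQ = 73703, len = 598 B, covers [73703, 74300]
In-order data received: bytes [72943, 73392] (segments 1..1).
Segment 2 missing -> gap begins at byte 73393; later segments buffered out of order.
Cumulative ACK = next expected in-order byte = 72943 + 450 = 73393

73393


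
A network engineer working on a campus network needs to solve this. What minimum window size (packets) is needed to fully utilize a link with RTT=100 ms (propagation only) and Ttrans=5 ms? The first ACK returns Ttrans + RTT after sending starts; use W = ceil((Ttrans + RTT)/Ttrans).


Given: Ttrans = 5 ms, RTT = 100 ms (= 2 * Tprop, Tprop = 50 ms)
Time until first ACK returns = Ttrans + RTT = 5 + 100 = 105 ms
Need W * Ttrans >= Ttrans + RTT  ->  W >= (Ttrans + RTT) / Ttrans
(Ttrans + RTT) / Ttrans = 105 / 5 = 21
W_min = ceil(21) = 21

21


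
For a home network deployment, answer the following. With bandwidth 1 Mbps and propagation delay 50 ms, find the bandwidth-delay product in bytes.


Given: bandwidth = 1 Mbps, delay = 50 ms
BDP in bits = 1 * 10^6 * 50 / 1000
BDP in bits = 50000
BDP in bytes = 50000 / 8 = 6250

6250


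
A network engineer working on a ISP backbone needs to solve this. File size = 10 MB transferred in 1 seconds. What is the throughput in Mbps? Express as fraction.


Given: file = 10 MB, time = 1 s
File in Mb = 10 * 8 = 80 Mb
Throughput = 80 / 1 Mbps
Throughput = 80 Mbps

80


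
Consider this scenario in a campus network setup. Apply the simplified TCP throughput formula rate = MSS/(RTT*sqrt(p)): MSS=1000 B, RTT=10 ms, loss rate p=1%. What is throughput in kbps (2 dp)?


Given: MSS = 1000 bytes, RTT = 10 ms, loss = 1%
RTT in seconds = 10 / 1000 = 0.01
Loss rate = 1% = 0.01
sqrt(loss) = sqrt(0.01) = 0.1
Throughput (bytes/s) = 1000 / (0.01 * 0.1) = 1000000.0000
Throughput (kbps) = 1000000.0000 * 8 / 1000 = 8000.000000 -> 8000.00 kbps (2 dp)

8000.00


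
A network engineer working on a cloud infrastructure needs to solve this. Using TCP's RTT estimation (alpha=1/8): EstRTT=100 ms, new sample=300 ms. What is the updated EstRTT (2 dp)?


Given: EstRTT = 100 ms, SampleRTT = 300 ms, alpha = 1/8
New EstRTT = (1 - alpha) * EstRTT + alpha * SampleRTT
(7/8) * 100 = 87.5
(1/8) * 300 = 37.5
New EstRTT = 87.5 + 37.5 = 125 ms -> 125.00 ms (2 dp)

125.00


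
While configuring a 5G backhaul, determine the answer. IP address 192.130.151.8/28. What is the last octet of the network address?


Given: IP = 192.130.151.8, prefix = /28
Subnet mask = 255.255.255.240
Last octet of IP: 8
Last octet of mask: 240
Network last octet = 8 AND 240 = 0

0


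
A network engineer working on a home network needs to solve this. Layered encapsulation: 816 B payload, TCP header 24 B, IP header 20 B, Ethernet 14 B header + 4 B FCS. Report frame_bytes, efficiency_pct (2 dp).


TCP segment = 816 + 24 = 840 B
IP packet = 840 + 20 = 860 B
Ethernet frame = 860 + 14 + 4 = 878 B
Efficiency = app / frame = 816 / 878 = 0.929385 = 92.9385% -> 92.94% (2 dp)

878, 92.94


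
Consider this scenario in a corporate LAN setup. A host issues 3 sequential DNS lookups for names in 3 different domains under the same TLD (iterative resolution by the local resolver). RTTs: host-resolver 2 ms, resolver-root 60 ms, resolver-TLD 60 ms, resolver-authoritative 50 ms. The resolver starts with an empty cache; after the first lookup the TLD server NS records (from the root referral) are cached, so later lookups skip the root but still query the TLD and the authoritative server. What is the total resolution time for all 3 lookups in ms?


Lookup 1 (cold cache): local + root + TLD + auth = 2 + 60 + 60 + 50 = 172 ms
Lookups 2..3 (TLD NS cached -> skip root; new domain -> still ask TLD and auth): local + TLD + auth = 2 + 60 + 50 = 112 ms each
Remaining 2 lookups: 2 * 112 = 224 ms
Total = 172 + 224 = 396 ms

396


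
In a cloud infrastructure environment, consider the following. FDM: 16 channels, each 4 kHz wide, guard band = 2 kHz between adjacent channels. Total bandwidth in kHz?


Given: 16 channels, 4 kHz each, guard = 2 kHz
Channel bandwidth = 16 * 4 = 64 kHz
Guard bands = 15 gaps * 2 kHz = 30 kHz
Total = 64 + 30 = 94 kHz

94


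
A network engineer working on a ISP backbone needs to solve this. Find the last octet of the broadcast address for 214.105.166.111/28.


Given: IP = 214.105.166.111, prefix = /28
Host bits = 32 - 28 = 4
Network last octet = 111 AND mask = 96
Host part size = 2^4 - 1 = 15
Broadcast last octet = 96 OR 15 = 111

111


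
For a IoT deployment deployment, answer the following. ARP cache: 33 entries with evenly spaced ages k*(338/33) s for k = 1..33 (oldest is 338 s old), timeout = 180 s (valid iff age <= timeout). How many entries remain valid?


Ages are k * 338/33 s for k = 1..33 (spacing = 10.2424 s).
Entry k is valid iff k * 338/33 <= 180 iff k <= 33 * 180 / 338 = 17.5740
n_valid = floor(17.5740) = 17
(n_stale = 33 - 17 = 16)

17


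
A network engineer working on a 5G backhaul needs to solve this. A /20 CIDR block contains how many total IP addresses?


Given: CIDR prefix /20
Host bits = 32 - 20 = 12
Total addresses = 2^12 = 4096

4096


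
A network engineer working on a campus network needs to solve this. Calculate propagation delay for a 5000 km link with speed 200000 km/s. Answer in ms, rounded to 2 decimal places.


Given: distance = 5000 km, speed = 200000 km/s
Delay = distance / speed = 5000 / 200000 seconds
Delay in ms = 5000 * 1000 / 200000
Delay = 25.0000 ms
Rounded to 2 dp = 25.00 ms

25.00


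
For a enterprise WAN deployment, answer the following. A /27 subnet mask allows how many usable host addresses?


Given: subnet mask /27
Host bits = 32 - 27 = 5
Total addresses = 2^5 = 32
Usable hosts = 32 - 2 (network + broadcast) = 30

30


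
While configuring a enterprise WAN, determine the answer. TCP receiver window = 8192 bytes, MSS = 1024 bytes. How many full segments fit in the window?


Given: RWND = 8192 bytes, MSS = 1024 bytes
Full segments = floor(RWND / MSS)
Full segments = floor(8192 / 1024)
Full segments = floor(8.0) = 8

8


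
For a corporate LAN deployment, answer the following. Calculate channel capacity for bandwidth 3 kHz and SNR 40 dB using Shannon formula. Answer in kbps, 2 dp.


Given: B = 3 kHz, SNR = 40 dB
SNR linear = 10^(40/10) = 10000
1 + SNR = 10001
log2(10001) = 13.2878566418
C = 3 * 1000 * 13.2878566418 = 39863.5699 bps
C = 39.863570 kbps -> 39.86 kbps (2 dp)

39.86


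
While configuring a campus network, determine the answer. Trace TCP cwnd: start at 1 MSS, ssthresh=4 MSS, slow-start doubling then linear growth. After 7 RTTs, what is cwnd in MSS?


RTT 0: cwnd = 1 MSS (initial)
RTT 1: cwnd = 2 MSS (slow start, doubled)
RTT 2: cwnd = 4 MSS (slow start, doubled)
RTT 3: cwnd = 5 MSS (congestion avoidance, +1)
RTT 4: cwnd = 6 MSS (congestion avoidance, +1)
RTT 5: cwnd = 7 MSS (congestion avoidance, +1)
RTT 6: cwnd = 8 MSS (congestion avoidance, +1)
RTT 7: cwnd = 9 MSS (congestion avoidance, +1)

9


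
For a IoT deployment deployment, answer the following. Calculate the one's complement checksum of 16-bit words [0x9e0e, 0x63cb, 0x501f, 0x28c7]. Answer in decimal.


Given words: [0x9e0e, 0x63cb, 0x501f, 0x28c7]
Step 1: Sum all words
Raw sum = 40462 + 25547 + 20511 + 10439 = 96959
Step 2: Fold carry: (31423 + 1) = 31424
One's complement = ~31424 & 0xFFFF = 34111

34111


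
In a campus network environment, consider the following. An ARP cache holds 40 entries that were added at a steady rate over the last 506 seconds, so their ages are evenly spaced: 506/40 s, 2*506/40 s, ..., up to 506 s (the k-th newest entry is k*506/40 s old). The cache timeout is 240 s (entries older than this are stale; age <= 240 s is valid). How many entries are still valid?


Ages are k * 506/40 s for k = 1..40 (spacing = 12.6500 s).
Entry k is valid iff k * 506/40 <= 240 iff k <= 40 * 240 / 506 = 18.9723
n_valid = floor(18.9723) = 18
(n_stale = 40 - 18 = 22)

18


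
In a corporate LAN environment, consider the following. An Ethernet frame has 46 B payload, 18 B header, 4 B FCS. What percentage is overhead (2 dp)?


Given: payload = 46 B, header = 18 B, trailer = 4 B
Overhead bytes = header + trailer = 18 + 4 = 22
Total frame = payload + overhead = 46 + 22 = 68
Overhead % = 22 / 68 * 100 = 32.3529% -> 32.35% (2 dp)

32.35


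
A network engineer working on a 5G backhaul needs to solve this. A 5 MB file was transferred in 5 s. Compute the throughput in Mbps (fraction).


Given: file = 5 MB, time = 5 s
File in Mb = 5 * 8 = 40 Mb
Throughput = 40 / 5 Mbps
Throughput = 8 Mbps

8


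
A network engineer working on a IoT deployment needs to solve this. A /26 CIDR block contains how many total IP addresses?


Given: CIDR prefix /26
Host bits = 32 - 26 = 6
Total addresses = 2^6 = 64

64


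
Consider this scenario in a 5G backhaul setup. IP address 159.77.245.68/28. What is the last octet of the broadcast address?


Given: IP = 159.77.245.68, prefix = /28
Host bits = 32 - 28 = 4
Network last octet = 68 AND mask = 64
Host part size = 2^4 - 1 = 15
Broadcast last octet = 64 OR 15 = 79

79


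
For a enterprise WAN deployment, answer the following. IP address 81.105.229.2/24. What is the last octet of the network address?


Given: IP = 81.105.229.2, prefix = /24
Subnet mask = 255.255.255.0
Last octet of IP: 2
Last octet of mask: 0
Network last octet = 2 AND 0 = 0

0


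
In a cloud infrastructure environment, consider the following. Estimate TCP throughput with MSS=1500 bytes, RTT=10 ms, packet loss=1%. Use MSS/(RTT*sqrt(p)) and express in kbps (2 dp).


Given: MSS = 1500 bytes, RTT = 10 ms, loss = 1%
RTT in seconds = 10 / 1000 = 0.01
Loss rate = 1% = 0.01
sqrt(loss) = sqrt(0.01) = 0.1
Throughput (bytes/s) = 1500 / (0.01 * 0.1) = 1500000.0000
Throughput (kbps) = 1500000.0000 * 8 / 1000 = 12000.000000 -> 12000.00 kbps (2 dp)

12000.00


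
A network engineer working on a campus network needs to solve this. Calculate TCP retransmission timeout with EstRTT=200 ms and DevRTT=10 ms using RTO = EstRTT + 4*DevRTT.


Given: EstRTT = 200 ms, DevRTT = 10 ms
Timeout = EstRTT + 4 * DevRTT
4 * DevRTT = 4 * 10 = 40
Timeout = 200 + 40 = 240 ms

240


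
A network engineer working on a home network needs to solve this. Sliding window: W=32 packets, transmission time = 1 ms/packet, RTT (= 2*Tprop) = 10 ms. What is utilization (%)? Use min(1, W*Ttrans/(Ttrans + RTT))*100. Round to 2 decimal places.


Given: W = 32, Ttrans = 1 ms, RTT = 10 ms (= 2 * Tprop, Tprop = 5 ms)
Cycle time = Ttrans + RTT = 1 + 10 = 11 ms (first packet sent until its ACK returns)
W * Ttrans = 32 * 1 = 32 ms of sending per cycle
W * Ttrans / (Ttrans + RTT) = 32 / 11 = 2.909091
U = min(1, 2.909091) = 1.000000
U% = 100.00%

100.00


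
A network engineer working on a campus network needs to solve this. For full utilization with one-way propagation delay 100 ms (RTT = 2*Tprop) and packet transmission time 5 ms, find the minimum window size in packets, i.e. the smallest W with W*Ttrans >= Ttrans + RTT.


Given: Ttrans = 5 ms, RTT = 200 ms (= 2 * Tprop, Tprop = 100 ms)
Time until first ACK returns = Ttrans + RTT = 5 + 200 = 205 ms
Need W * Ttrans >= Ttrans + RTT  ->  W >= (Ttrans + RTT) / Ttrans
(Ttrans + RTT) / Ttrans = 205 / 5 = 41
W_min = ceil(41) = 41

41


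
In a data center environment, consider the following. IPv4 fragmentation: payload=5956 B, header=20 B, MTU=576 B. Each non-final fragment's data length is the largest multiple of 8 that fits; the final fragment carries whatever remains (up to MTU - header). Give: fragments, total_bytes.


Max data per non-final fragment = floor((MTU - header)/8)*8 = floor((576 - 20)/8)*8 = floor(556/8)*8 = 552 B
Final fragment needs no 8-byte alignment: it can carry up to MTU - header = 556 B
Non-final fragments needed = ceil((payload - 556) / 552) = ceil(5400/552) = ceil(9.7826) = 10
Number of fragments = 10 + 1 = 11
Fragment sizes (data): 10 * 552 B + 436 B (last, 436 <= 556 OK)
Total bytes sent = payload + n_frags * header = 5956 + 11*20 = 5956 + 220 = 6176 B

11, 6176


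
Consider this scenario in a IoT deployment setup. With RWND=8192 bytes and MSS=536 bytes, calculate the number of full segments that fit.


Given: RWND = 8192 bytes, MSS = 536 bytes
Full segments = floor(RWND / MSS)
Full segments = floor(8192 / 536)
Full segments = floor(15.2836) = 15

15


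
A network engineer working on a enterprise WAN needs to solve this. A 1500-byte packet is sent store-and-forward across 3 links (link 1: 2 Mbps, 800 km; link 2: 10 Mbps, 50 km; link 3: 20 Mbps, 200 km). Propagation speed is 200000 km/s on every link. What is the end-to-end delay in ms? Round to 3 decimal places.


Packet = 1500 bytes = 12000 bits. Store-and-forward: sum (t_trans + t_prop) per link.
Link 1: t_trans = 12000/(2*10^6) s = 6.0000 ms; t_prop = 800/200000 s = 4.0000 ms; subtotal = 10.0000 ms
Link 2: t_trans = 12000/(10*10^6) s = 1.2000 ms; t_prop = 50/200000 s = 0.2500 ms; subtotal = 1.4500 ms
Link 3: t_trans = 12000/(20*10^6) s = 0.6000 ms; t_prop = 200/200000 s = 1.0000 ms; subtotal = 1.6000 ms
End-to-end = 10.0000 + 1.4500 + 1.6000 = 13.0500 ms -> 13.050 ms (3 dp)

13.050


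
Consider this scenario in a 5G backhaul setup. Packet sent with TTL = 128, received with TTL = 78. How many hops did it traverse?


Given: initial TTL = 128, received TTL = 78
Hops = initial TTL - received TTL
Hops = 128 - 78 = 50

50


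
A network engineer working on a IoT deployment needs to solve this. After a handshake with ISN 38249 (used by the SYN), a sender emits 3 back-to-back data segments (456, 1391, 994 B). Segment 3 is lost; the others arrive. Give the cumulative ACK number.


SYN uses sequence number 38249; first data byte = ISN + 1 = 38250.
Segment 1: SEQ = 38250, len = 456 B, covers [38250, 38705]
Segment 2: SEQ = 38706, len = 1391 B, covers [38706, 40096]
Segment 3: SEQ = 40097, len = 994 B, covers [40097, 41090] [LOST]
In-order data received: bytes [38250, 40096] (segments 1..2).
Segment 3 missing -> gap begins at byte 40097.
Cumulative ACK = next expected in-order byte = 38250 + 456 + 1391 = 40097

40097


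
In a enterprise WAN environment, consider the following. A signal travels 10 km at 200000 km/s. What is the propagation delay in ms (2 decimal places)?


Given: distance = 10 km, speed = 200000 km/s
Delay = distance / speed = 10 / 200000 seconds
Delay in ms = 10 * 1000 / 200000
Delay = 0.0500 ms
Rounded to 2 dp = 0.05 ms

0.05


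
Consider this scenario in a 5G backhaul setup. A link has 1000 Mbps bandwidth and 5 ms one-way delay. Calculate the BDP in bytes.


Given: bandwidth = 1000 Mbps, delay = 5 ms
BDP in bits = 1000 * 10^6 * 5 / 1000
BDP in bits = 5000000
BDP in bytes = 5000000 / 8 = 625000

625000


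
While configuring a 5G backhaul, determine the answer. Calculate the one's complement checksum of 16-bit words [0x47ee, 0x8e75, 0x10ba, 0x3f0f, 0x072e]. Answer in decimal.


Given words: [0x47ee, 0x8e75, 0x10ba, 0x3f0f, 0x072e]
Step 1: Sum all words
Raw sum = 18414 + 36469 + 4282 + 16143 + 1838 = 77146
Step 2: Fold carry: (11610 + 1) = 11611
One's complement = ~11611 & 0xFFFF = 53924

53924


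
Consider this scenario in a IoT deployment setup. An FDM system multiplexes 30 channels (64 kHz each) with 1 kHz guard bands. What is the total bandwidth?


Given: 30 channels, 64 kHz each, guard = 1 kHz
Channel bandwidth = 30 * 64 = 1920 kHz
Guard bands = 29 gaps * 1 kHz = 29 kHz
Total = 1920 + 29 = 1949 kHz

1949


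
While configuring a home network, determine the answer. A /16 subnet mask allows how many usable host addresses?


Given: subnet mask /16
Host bits = 32 - 16 = 16
Total addresses = 2^16 = 65536
Usable hosts = 65536 - 2 (network + broadcast) = 65534

65534


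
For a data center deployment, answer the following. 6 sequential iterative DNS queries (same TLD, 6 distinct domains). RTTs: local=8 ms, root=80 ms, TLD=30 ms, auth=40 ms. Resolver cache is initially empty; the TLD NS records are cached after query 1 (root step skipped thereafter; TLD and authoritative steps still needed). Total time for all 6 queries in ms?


Lookup 1 (cold cache): local + root + TLD + auth = 8 + 80 + 30 + 40 = 158 ms
Lookups 2..6 (TLD NS cached -> skip root; new domain -> still ask TLD and auth): local + TLD + auth = 8 + 30 + 40 = 78 ms each
Remaining 5 lookups: 5 * 78 = 390 ms
Total = 158 + 390 = 548 ms

548


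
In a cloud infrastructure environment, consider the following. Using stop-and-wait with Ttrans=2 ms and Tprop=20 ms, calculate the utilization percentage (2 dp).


Given: Ttrans = 2 ms, Tprop = 20 ms
RTT = 2 * Tprop = 2 * 20 = 40 ms
U = Ttrans / (Ttrans + RTT)
U = 2 / (2 + 40)
U = 2 / 42 = 0.047619
U% = 4.76%

4.76


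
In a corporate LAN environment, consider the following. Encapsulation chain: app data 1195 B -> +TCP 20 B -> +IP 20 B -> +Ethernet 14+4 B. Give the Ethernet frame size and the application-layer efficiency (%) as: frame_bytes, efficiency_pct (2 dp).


TCP segment = 1195 + 20 = 1215 B
IP packet = 1215 + 20 = 1235 B
Ethernet frame = 1235 + 14 + 4 = 1253 B
Efficiency = app / frame = 1195 / 1253 = 0.953711 = 95.3711% -> 95.37% (2 dp)

1253, 95.37


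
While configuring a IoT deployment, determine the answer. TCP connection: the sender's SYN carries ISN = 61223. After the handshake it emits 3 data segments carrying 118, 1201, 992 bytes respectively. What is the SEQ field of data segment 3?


The SYN occupies sequence number ISN = 61223, so the first data byte is ISN + 1 = 61224.
SEQ of data segment i = (ISN + 1) + sum of payload sizes of segments 1..i-1.
Segment 1: SEQ = 61224, payload = 118 bytes
Segment 2: SEQ = 61342, payload = 1201 bytes
Segment 3: SEQ = 62543, payload = 992 bytes
SEQ of segment 3 = 61224 + 118 + 1201 = 62543

62543


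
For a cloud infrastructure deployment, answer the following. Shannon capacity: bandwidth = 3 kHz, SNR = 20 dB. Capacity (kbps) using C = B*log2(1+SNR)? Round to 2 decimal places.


Given: B = 3 kHz, SNR = 20 dB
SNR linear = 10^(20/10) = 100
1 + SNR = 101
log2(101) = 6.6582114828
C = 3 * 1000 * 6.6582114828 = 19974.6344 bps
C = 19.974634 kbps -> 19.97 kbps (2 dp)

19.97


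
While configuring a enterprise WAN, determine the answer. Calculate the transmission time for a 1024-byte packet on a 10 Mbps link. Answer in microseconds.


Given: packet = 1024 bytes, bandwidth = 10 Mbps
Packet in bits = 1024 * 8 = 8192 bits
Bandwidth = 10 * 10^6 = 10000000 bps
Time = 8192 / 10000000 seconds
Time in us = 8192 * 10^6 / 10000000 = 819.2

819.2


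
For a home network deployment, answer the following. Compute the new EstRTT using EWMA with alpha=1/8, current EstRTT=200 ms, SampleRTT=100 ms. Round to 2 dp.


Given: EstRTT = 200 ms, SampleRTT = 100 ms, alpha = 1/8
New EstRTT = (1 - alpha) * EstRTT + alpha * SampleRTT
(7/8) * 200 = 175
(1/8) * 100 = 12.5
New EstRTT = 175 + 12.5 = 187.5 ms -> 187.50 ms (2 dp)

187.50


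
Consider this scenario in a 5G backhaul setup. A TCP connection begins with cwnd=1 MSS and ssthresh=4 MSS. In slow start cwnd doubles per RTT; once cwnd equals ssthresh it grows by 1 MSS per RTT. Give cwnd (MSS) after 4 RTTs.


RTT 0: cwnd = 1 MSS (initial)
RTT 1: cwnd = 2 MSS (slow start, doubled)
RTT 2: cwnd = 4 MSS (slow start, doubled)
RTT 3: cwnd = 5 MSS (congestion avoidance, +1)
RTT 4: cwnd = 6 MSS (congestion avoidance, +1)

6


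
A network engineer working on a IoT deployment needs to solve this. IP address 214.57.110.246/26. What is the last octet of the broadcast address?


Given: IP = 214.57.110.246, prefix = /26
Host bits = 32 - 26 = 6
Network last octet = 246 AND mask = 192
Host part size = 2^6 - 1 = 63
Broadcast last octet = 192 OR 63 = 255

255


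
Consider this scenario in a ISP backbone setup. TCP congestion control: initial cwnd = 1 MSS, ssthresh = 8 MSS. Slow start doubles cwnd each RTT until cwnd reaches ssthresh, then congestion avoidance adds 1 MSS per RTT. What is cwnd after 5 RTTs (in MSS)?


RTT 0: cwnd = 1 MSS (initial)
RTT 1: cwnd = 2 MSS (slow start, doubled)
RTT 2: cwnd = 4 MSS (slow start, doubled)
RTT 3: cwnd = 8 MSS (slow start, doubled)
RTT 4: cwnd = 9 MSS (congestion avoidance, +1)
RTT 5: cwnd = 10 MSS (congestion avoidance, +1)

10


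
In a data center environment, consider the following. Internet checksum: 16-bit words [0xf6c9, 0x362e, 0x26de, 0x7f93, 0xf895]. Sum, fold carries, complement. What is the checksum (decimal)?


Given words: [0xf6c9, 0x362e, 0x26de, 0x7f93, 0xf895]
Step 1: Sum all words
Raw sum = 63177 + 13870 + 9950 + 32659 + 63637 = 183293
Step 2: Fold carry: (52221 + 2) = 52223
One's complement = ~52223 & 0xFFFF = 13312

13312


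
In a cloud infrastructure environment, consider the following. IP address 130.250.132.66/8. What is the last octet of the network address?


Given: IP = 130.250.132.66, prefix = /8
Subnet mask = 255.0.0.0
Last octet of IP: 66
Last octet of mask: 0
Network last octet = 66 AND 0 = 0

0


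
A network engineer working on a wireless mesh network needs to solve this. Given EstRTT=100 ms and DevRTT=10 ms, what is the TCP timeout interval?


Given: EstRTT = 100 ms, DevRTT = 10 ms
Timeout = EstRTT + 4 * DevRTT
4 * DevRTT = 4 * 10 = 40
Timeout = 100 + 40 = 140 ms

140


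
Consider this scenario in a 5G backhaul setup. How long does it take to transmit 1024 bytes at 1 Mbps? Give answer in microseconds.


Given: packet = 1024 bytes, bandwidth = 1 Mbps
Packet in bits = 1024 * 8 = 8192 bits
Bandwidth = 1 * 10^6 = 1000000 bps
Time = 8192 / 1000000 seconds
Time in us = 8192 * 10^6 / 1000000 = 8192

8192


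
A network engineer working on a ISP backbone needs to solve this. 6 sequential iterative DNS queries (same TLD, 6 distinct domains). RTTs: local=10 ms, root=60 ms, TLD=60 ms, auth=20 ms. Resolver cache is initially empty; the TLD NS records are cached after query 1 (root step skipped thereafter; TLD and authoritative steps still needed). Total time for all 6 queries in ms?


Lookup 1 (cold cache): local + root + TLD + auth = 10 + 60 + 60 + 20 = 150 ms
Lookups 2..6 (TLD NS cached -> skip root; new domain -> still ask TLD and auth): local + TLD + auth = 10 + 60 + 20 = 90 ms each
Remaining 5 lookups: 5 * 90 = 450 ms
Total = 150 + 450 = 600 ms

600


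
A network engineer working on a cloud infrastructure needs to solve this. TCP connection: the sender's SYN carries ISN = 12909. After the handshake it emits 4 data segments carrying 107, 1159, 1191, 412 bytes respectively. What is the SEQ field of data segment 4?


The SYN occupies sequence number ISN = 12909, so the first data byte is ISN + 1 = 12910.
SEQ of data segment i = (ISN + 1) + sum of payload sizes of segments 1..i-1.
Segment 1: SEQ = 12910, payload = 107 bytes
Segment 2: SEQ = 13017, payload = 1159 bytes
Segment 3: SEQ = 14176, payload = 1191 bytes
Segment 4: SEQ = 15367, payload = 412 bytes
SEQ of segment 4 = 12910 + 107 + 1159 + 1191 = 15367

15367


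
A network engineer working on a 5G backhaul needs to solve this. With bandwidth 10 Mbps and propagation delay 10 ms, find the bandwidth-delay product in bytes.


Given: bandwidth = 10 Mbps, delay = 10 ms
BDP in bits = 10 * 10^6 * 10 / 1000
BDP in bits = 100000
BDP in bytes = 100000 / 8 = 12500

12500


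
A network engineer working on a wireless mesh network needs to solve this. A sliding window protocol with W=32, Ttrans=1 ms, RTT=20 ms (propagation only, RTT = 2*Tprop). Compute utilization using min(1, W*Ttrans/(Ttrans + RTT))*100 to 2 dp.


Given: W = 32, Ttrans = 1 ms, RTT = 20 ms (= 2 * Tprop, Tprop = 10 ms)
Cycle time = Ttrans + RTT = 1 + 20 = 21 ms (first packet sent until its ACK returns)
W * Ttrans = 32 * 1 = 32 ms of sending per cycle
W * Ttrans / (Ttrans + RTT) = 32 / 21 = 1.523810
U = min(1, 1.523810) = 1.000000
U% = 100.00%

100.00


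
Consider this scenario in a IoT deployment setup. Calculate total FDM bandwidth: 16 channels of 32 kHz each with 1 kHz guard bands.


Given: 16 channels, 32 kHz each, guard = 1 kHz
Channel bandwidth = 16 * 32 = 512 kHz
Guard bands = 15 gaps * 1 kHz = 15 kHz
Total = 512 + 15 = 527 kHz

527


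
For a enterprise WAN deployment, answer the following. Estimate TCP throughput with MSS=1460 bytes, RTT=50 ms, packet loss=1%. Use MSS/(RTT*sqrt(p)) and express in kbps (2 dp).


Given: MSS = 1460 bytes, RTT = 50 ms, loss = 1%
RTT in seconds = 50 / 1000 = 0.05
Loss rate = 1% = 0.01
sqrt(loss) = sqrt(0.01) = 0.1
Throughput (bytes/s) = 1460 / (0.05 * 0.1) = 292000.0000
Throughput (kbps) = 292000.0000 * 8 / 1000 = 2336.000000 -> 2336.00 kbps (2 dp)

2336.00


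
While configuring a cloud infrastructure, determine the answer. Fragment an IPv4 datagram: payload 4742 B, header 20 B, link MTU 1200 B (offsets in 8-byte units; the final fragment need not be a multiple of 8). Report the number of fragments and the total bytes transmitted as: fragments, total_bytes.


Max data per non-final fragment = floor((MTU - header)/8)*8 = floor((1200 - 20)/8)*8 = floor(1180/8)*8 = 1176 B
Final fragment needs no 8-byte alignment: it can carry up to MTU - header = 1180 B
Non-final fragments needed = ceil((payload - 1180) / 1176) = ceil(3562/1176) = ceil(3.0289) = 4
Number of fragments = 4 + 1 = 5
Fragment sizes (data): 4 * 1176 B + 38 B (last, 38 <= 1180 OK)
Total bytes sent = payload + n_frags * header = 4742 + 5*20 = 4742 + 100 = 4842 B

5, 4842


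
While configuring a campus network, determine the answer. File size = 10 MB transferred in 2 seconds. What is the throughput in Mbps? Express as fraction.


Given: file = 10 MB, time = 2 s
File in Mb = 10 * 8 = 80 Mb
Throughput = 80 / 2 Mbps
Throughput = 40 Mbps

40


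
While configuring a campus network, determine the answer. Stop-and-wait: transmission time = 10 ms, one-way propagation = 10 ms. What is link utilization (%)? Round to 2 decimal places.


Given: Ttrans = 10 ms, Tprop = 10 ms
RTT = 2 * Tprop = 2 * 10 = 20 ms
U = Ttrans / (Ttrans + RTT)
U = 10 / (10 + 20)
U = 10 / 30 = 0.333333
U% = 33.33%

33.33


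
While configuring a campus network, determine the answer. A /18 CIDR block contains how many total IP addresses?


Given: CIDR prefix /18
Host bits = 32 - 18 = 14
Total addresses = 2^14 = 16384

16384


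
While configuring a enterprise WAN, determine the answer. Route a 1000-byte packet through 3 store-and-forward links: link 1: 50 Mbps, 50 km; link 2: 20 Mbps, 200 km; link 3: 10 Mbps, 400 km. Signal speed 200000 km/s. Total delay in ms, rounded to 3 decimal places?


Packet = 1000 bytes = 8000 bits. Store-and-forward: sum (t_trans + t_prop) per link.
Link 1: t_trans = 8000/(50*10^6) s = 0.1600 ms; t_prop = 50/200000 s = 0.2500 ms; subtotal = 0.4100 ms
Link 2: t_trans = 8000/(20*10^6) s = 0.4000 ms; t_prop = 200/200000 s = 1.0000 ms; subtotal = 1.4000 ms
Link 3: t_trans = 8000/(10*10^6) s = 0.8000 ms; t_prop = 400/200000 s = 2.0000 ms; subtotal = 2.8000 ms
End-to-end = 0.4100 + 1.4000 + 2.8000 = 4.6100 ms -> 4.610 ms (3 dp)

4.610
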